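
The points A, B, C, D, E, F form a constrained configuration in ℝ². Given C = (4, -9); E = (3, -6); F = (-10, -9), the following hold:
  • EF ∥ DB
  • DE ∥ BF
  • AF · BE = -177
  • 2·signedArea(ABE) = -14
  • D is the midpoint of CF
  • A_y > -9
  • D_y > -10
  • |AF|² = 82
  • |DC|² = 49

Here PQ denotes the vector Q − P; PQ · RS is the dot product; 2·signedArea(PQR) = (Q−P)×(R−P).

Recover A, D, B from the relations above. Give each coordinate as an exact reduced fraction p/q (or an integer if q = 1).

A = (-1, -8)
B = (-16, -12)
D = (-3, -9)

1. D_x = -3  [D is the midpoint of CF]
2. D_y = -9  [D is the midpoint of CF]
   → D = (-3, -9)
3. B_x = -16  [DE ∥ BF ∩ EF ∥ DB]
4. B_y = -12  [DE ∥ BF ∩ EF ∥ DB]
   → B = (-16, -12)
5. A_x = -1  [AF · BE = -177 ∩ 2·signedArea(ABE) = -14]
6. A_y = -8  [AF · BE = -177 ∩ 2·signedArea(ABE) = -14]
   → A = (-1, -8)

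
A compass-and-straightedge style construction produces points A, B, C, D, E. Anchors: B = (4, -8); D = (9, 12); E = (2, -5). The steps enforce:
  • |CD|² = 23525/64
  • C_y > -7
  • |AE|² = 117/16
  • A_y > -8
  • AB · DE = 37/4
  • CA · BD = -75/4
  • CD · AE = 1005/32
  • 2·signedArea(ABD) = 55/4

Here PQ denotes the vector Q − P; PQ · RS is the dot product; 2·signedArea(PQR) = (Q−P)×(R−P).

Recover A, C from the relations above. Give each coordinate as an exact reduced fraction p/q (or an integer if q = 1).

1. A_x = 7/2  [2·signedArea(ABD) = 55/4 ∩ AB · DE = 37/4]
2. A_y = -29/4  [2·signedArea(ABD) = 55/4 ∩ AB · DE = 37/4]
   → A = (7/2, -29/4)
3. C_x = 11/4  [CD · AE = 1005/32 ∩ CA · BD = -75/4]
4. C_y = -49/8  [CD · AE = 1005/32 ∩ CA · BD = -75/4]
   → C = (11/4, -49/8)

A = (7/2, -29/4)
C = (11/4, -49/8)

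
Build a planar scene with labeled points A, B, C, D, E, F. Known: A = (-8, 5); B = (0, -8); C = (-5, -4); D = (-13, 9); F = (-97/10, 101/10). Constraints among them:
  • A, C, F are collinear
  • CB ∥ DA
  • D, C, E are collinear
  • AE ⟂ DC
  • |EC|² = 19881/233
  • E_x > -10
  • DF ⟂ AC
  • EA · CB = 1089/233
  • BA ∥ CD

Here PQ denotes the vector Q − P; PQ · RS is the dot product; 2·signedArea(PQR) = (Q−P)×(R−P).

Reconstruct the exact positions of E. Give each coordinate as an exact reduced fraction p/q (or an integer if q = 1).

1. E_x = -2293/233  [D, C, E are collinear ∩ AE ⟂ DC]
2. E_y = 901/233  [D, C, E are collinear ∩ AE ⟂ DC]
   → E = (-2293/233, 901/233)

E = (-2293/233, 901/233)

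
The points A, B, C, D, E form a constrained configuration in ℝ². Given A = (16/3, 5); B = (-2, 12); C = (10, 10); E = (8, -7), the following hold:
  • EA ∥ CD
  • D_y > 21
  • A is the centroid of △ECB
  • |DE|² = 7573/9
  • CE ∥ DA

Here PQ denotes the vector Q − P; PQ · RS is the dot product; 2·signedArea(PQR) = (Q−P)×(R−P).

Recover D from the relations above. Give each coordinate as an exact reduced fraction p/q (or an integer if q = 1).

D = (22/3, 22)

1. D_x = 22/3  [CE ∥ DA ∩ EA ∥ CD]
2. D_y = 22  [CE ∥ DA ∩ EA ∥ CD]
   → D = (22/3, 22)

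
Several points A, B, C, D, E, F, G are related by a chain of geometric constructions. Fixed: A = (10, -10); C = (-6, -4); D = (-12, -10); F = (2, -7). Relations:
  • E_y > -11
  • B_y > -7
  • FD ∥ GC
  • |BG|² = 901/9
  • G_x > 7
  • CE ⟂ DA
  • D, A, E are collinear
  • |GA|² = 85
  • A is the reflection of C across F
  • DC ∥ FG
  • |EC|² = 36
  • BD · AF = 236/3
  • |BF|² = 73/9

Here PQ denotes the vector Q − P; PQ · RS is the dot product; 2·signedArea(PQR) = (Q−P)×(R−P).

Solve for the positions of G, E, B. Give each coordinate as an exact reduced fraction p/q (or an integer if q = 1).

B = (-2/3, -6)
E = (-6, -10)
G = (8, -1)

1. G_x = 8  [FD ∥ GC ∩ DC ∥ FG]
2. G_y = -1  [FD ∥ GC ∩ DC ∥ FG]
   → G = (8, -1)
3. E_x = -6  [D, A, E are collinear ∩ CE ⟂ DA]
4. E_y = -10  [D, A, E are collinear ∩ CE ⟂ DA]
   → E = (-6, -10)
5. B_x = -2/3  [line 8·x + -3·y + -38/3 = 0 ∩ |BF|² = 73/9]
6. B_y = -6  [line 8·x + -3·y + -38/3 = 0 ∩ |BF|² = 73/9]
   → B = (-2/3, -6)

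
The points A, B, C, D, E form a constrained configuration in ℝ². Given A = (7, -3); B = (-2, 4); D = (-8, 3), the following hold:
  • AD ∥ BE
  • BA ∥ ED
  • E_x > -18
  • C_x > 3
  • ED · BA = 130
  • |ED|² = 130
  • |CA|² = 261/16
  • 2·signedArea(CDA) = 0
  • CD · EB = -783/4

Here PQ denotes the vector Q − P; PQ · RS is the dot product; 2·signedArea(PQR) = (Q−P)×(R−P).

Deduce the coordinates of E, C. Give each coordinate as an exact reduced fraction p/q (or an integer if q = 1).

C = (13/4, -3/2)
E = (-17, 10)

1. E_x = -17  [BA ∥ ED ∩ AD ∥ BE]
2. E_y = 10  [BA ∥ ED ∩ AD ∥ BE]
   → E = (-17, 10)
3. C_x = 13/4  [2·signedArea(CDA) = 0 ∩ CD · EB = -783/4]
4. C_y = -3/2  [2·signedArea(CDA) = 0 ∩ CD · EB = -783/4]
   → C = (13/4, -3/2)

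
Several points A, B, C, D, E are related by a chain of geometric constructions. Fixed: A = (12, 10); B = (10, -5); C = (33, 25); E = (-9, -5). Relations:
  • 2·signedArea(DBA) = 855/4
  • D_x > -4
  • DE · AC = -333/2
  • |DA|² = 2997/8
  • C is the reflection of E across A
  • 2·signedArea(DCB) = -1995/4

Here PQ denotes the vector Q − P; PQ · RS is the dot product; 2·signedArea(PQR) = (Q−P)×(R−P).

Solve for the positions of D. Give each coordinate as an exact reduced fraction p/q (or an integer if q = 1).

D = (-15/4, -5/4)

1. D_x = -15/4  [2·signedArea(DCB) = -1995/4 ∩ 2·signedArea(DBA) = 855/4]
2. D_y = -5/4  [2·signedArea(DCB) = -1995/4 ∩ 2·signedArea(DBA) = 855/4]
   → D = (-15/4, -5/4)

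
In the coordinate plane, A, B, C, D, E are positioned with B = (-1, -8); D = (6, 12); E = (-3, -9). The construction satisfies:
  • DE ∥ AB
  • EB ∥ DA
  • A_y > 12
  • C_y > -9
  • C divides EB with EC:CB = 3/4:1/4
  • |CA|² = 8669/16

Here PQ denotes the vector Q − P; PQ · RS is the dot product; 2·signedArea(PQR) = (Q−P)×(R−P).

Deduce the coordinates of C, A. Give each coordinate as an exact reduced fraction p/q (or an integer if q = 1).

1. C_x = -3/2  [C divides EB with EC:CB = 3/4:1/4]
2. C_y = -33/4  [C divides EB with EC:CB = 3/4:1/4]
   → C = (-3/2, -33/4)
3. A_x = 8  [DE ∥ AB ∩ EB ∥ DA]
4. A_y = 13  [DE ∥ AB ∩ EB ∥ DA]
   → A = (8, 13)

A = (8, 13)
C = (-3/2, -33/4)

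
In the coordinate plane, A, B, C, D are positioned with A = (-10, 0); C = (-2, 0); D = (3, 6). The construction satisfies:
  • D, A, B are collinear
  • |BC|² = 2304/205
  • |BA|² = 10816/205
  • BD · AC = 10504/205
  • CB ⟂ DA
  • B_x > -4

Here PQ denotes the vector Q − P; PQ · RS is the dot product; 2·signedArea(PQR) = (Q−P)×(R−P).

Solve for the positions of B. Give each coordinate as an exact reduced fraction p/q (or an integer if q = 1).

B = (-698/205, 624/205)

1. B_x = -698/205  [D, A, B are collinear ∩ CB ⟂ DA]
2. B_y = 624/205  [D, A, B are collinear ∩ CB ⟂ DA]
   → B = (-698/205, 624/205)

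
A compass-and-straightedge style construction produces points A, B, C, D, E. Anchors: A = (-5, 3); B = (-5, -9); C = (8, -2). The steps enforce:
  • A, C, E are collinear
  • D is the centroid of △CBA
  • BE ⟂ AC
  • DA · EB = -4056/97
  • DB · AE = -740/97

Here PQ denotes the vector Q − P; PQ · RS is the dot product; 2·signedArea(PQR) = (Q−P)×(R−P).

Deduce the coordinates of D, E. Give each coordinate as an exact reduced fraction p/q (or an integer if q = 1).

D = (-2/3, -8/3)
E = (-95/97, 141/97)

1. D_x = -2/3  [D is the centroid of △CBA]
2. D_y = -8/3  [D is the centroid of △CBA]
   → D = (-2/3, -8/3)
3. E_x = -95/97  [A, C, E are collinear ∩ BE ⟂ AC]
4. E_y = 141/97  [A, C, E are collinear ∩ BE ⟂ AC]
   → E = (-95/97, 141/97)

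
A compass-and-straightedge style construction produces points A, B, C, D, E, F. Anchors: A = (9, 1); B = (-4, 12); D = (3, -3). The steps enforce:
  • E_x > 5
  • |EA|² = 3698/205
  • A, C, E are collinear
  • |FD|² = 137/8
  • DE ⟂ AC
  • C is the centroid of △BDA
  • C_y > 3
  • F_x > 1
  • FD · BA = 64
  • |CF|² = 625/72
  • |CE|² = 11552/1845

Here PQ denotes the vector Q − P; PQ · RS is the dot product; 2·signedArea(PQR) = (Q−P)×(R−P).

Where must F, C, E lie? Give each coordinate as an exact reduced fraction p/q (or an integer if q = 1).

1. F_x = 5/4  [line -13·x + 11·y + 8 = 0 ∩ |FD|² = 137/8]
2. F_y = 3/4  [line -13·x + 11·y + 8 = 0 ∩ |FD|² = 137/8]
   → F = (5/4, 3/4)
3. C_x = 8/3  [C is the centroid of △BDA]
4. C_y = 10/3  [C is the centroid of △BDA]
   → C = (8/3, 10/3)
5. E_x = 1028/205  [A, C, E are collinear ∩ DE ⟂ AC]
6. E_y = 506/205  [A, C, E are collinear ∩ DE ⟂ AC]
   → E = (1028/205, 506/205)

C = (8/3, 10/3)
E = (1028/205, 506/205)
F = (5/4, 3/4)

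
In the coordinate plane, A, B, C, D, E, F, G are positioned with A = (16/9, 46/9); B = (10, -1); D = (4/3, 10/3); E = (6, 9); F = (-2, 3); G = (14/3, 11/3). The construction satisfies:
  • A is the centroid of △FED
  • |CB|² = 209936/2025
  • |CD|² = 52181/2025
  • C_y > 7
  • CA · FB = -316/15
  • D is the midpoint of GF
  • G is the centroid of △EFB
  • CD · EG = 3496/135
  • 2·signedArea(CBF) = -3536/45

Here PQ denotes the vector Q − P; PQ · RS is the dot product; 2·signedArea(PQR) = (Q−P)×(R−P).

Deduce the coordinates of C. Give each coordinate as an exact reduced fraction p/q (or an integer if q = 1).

1. C_x = 194/45  [CD · EG = 3496/135 ∩ 2·signedArea(CBF) = -3536/45]
2. C_y = 67/9  [CD · EG = 3496/135 ∩ 2·signedArea(CBF) = -3536/45]
   → C = (194/45, 67/9)

C = (194/45, 67/9)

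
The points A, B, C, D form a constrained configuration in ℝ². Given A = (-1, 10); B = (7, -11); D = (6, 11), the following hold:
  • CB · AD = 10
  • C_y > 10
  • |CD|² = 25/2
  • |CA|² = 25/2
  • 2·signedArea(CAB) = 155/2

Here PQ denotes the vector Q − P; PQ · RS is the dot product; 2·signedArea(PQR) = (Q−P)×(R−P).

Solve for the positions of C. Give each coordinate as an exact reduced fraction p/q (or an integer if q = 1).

C = (5/2, 21/2)

1. C_x = 5/2  [CB · AD = 10 ∩ 2·signedArea(CAB) = 155/2]
2. C_y = 21/2  [CB · AD = 10 ∩ 2·signedArea(CAB) = 155/2]
   → C = (5/2, 21/2)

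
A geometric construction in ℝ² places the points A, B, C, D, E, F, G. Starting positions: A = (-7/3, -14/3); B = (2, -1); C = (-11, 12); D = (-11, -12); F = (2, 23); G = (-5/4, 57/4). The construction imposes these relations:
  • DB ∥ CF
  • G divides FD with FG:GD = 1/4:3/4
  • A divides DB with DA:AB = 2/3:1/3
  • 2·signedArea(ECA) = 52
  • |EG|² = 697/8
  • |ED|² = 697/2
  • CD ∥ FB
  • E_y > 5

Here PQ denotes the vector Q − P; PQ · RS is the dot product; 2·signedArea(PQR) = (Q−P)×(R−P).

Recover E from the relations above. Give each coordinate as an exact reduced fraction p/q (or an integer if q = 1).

E = (-9/2, 11/2)

1. E_x = -9/2  [line 50/3·x + 26/3·y + 82/3 = 0 ∩ |ED|² = 697/2]
2. E_y = 11/2  [line 50/3·x + 26/3·y + 82/3 = 0 ∩ |ED|² = 697/2]
   → E = (-9/2, 11/2)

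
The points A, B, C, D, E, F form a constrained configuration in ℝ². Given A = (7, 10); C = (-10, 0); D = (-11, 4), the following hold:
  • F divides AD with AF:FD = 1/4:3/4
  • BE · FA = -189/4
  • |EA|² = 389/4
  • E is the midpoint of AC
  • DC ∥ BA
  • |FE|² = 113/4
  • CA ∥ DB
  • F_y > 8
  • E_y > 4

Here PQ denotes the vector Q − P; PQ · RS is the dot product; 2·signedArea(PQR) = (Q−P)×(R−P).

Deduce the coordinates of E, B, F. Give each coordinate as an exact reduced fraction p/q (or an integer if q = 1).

1. E_x = -3/2  [E is the midpoint of AC]
2. E_y = 5  [E is the midpoint of AC]
   → E = (-3/2, 5)
3. B_x = 6  [DC ∥ BA ∩ CA ∥ DB]
4. B_y = 14  [DC ∥ BA ∩ CA ∥ DB]
   → B = (6, 14)
5. F_x = 5/2  [F divides AD with AF:FD = 1/4:3/4]
6. F_y = 17/2  [F divides AD with AF:FD = 1/4:3/4]
   → F = (5/2, 17/2)

B = (6, 14)
E = (-3/2, 5)
F = (5/2, 17/2)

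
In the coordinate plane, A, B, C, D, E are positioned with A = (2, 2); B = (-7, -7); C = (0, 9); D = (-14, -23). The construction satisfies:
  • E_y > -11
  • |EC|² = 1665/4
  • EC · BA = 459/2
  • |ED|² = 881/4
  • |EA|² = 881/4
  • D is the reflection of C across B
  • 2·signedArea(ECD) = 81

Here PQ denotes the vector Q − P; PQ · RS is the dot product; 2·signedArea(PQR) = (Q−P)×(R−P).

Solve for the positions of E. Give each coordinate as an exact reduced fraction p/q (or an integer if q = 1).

1. E_x = -6  [2·signedArea(ECD) = 81 ∩ EC · BA = 459/2]
2. E_y = -21/2  [2·signedArea(ECD) = 81 ∩ EC · BA = 459/2]
   → E = (-6, -21/2)

E = (-6, -21/2)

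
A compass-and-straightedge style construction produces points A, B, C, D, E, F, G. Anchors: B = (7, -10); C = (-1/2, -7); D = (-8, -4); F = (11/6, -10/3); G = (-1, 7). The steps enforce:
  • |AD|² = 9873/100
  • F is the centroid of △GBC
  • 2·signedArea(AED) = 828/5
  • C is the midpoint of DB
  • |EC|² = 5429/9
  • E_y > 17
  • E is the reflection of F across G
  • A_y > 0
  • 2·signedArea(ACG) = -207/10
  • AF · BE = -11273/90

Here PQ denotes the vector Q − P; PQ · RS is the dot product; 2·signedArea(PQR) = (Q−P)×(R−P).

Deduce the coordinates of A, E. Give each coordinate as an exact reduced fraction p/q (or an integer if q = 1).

A = (7/10, 4/5)
E = (-23/6, 52/3)

1. A_x = 7/10  [line -14·x + -1/2·y + 51/5 = 0 ∩ |AD|² = 9873/100]
2. A_y = 4/5  [line -14·x + -1/2·y + 51/5 = 0 ∩ |AD|² = 9873/100]
   → A = (7/10, 4/5)
3. E_x = -23/6  [E is the reflection of F across G]
4. E_y = 52/3  [E is the reflection of F across G]
   → E = (-23/6, 52/3)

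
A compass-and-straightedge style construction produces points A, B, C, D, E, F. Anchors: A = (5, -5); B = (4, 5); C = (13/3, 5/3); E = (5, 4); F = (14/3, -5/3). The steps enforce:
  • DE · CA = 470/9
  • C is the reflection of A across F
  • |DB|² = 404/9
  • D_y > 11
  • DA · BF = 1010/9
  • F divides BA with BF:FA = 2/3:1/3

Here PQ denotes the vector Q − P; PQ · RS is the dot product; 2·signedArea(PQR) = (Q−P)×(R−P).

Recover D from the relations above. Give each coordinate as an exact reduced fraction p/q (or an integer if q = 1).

1. D_x = 10/3  [line -2/3·x + 20/3·y + -680/9 = 0 ∩ |DB|² = 404/9]
2. D_y = 35/3  [line -2/3·x + 20/3·y + -680/9 = 0 ∩ |DB|² = 404/9]
   → D = (10/3, 35/3)

D = (10/3, 35/3)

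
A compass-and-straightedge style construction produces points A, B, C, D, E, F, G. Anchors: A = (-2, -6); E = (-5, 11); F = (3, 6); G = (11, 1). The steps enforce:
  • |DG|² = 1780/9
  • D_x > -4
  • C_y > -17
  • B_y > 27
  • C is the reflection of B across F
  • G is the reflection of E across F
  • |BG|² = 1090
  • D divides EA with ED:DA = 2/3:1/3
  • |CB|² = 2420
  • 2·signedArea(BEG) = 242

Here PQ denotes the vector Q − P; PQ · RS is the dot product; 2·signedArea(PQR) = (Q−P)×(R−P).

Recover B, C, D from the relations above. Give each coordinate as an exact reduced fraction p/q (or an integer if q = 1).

1. B_x = -8  [line 10·x + 16·y + -368 = 0 ∩ |BG|² = 1090]
2. B_y = 28  [line 10·x + 16·y + -368 = 0 ∩ |BG|² = 1090]
   → B = (-8, 28)
3. C_x = 14  [C is the reflection of B across F]
4. C_y = -16  [C is the reflection of B across F]
   → C = (14, -16)
5. D_x = -3  [D divides EA with ED:DA = 2/3:1/3]
6. D_y = -1/3  [D divides EA with ED:DA = 2/3:1/3]
   → D = (-3, -1/3)

B = (-8, 28)
C = (14, -16)
D = (-3, -1/3)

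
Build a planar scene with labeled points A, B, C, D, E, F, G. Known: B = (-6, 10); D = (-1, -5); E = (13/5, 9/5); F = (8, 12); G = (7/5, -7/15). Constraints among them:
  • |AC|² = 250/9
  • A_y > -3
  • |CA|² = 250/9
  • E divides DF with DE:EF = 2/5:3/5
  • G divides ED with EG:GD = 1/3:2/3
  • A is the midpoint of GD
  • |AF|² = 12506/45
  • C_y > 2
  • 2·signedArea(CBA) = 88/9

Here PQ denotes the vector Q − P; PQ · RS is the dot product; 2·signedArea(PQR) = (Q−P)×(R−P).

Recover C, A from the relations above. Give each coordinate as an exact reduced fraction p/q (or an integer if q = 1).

1. A_x = 1/5  [A is the midpoint of GD]
2. A_y = -41/15  [A is the midpoint of GD]
   → A = (1/5, -41/15)
3. C_x = -22/15  [line 191/15·x + 31/5·y + 208/45 = 0 ∩ |CA|² = 250/9]
4. C_y = 34/15  [line 191/15·x + 31/5·y + 208/45 = 0 ∩ |CA|² = 250/9]
   → C = (-22/15, 34/15)

A = (1/5, -41/15)
C = (-22/15, 34/15)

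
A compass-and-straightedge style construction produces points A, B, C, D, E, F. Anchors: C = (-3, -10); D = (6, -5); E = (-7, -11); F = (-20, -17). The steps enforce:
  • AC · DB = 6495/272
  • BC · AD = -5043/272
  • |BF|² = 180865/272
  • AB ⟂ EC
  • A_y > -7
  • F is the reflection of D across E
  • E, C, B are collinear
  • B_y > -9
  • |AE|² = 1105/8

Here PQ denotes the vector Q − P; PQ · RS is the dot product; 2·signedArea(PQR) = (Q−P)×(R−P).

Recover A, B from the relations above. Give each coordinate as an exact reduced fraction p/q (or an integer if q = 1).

A = (15/4, -25/4)
B = (72/17, -557/68)

1. B_x = 72/17  [line -1·x + 4·y + 37 = 0 ∩ |BF|² = 180865/272]
2. B_y = -557/68  [line -1·x + 4·y + 37 = 0 ∩ |BF|² = 180865/272]
   → B = (72/17, -557/68)
3. A_x = 15/4  [AC · DB = 6495/272 ∩ AB ⟂ EC]
4. A_y = -25/4  [AC · DB = 6495/272 ∩ AB ⟂ EC]
   → A = (15/4, -25/4)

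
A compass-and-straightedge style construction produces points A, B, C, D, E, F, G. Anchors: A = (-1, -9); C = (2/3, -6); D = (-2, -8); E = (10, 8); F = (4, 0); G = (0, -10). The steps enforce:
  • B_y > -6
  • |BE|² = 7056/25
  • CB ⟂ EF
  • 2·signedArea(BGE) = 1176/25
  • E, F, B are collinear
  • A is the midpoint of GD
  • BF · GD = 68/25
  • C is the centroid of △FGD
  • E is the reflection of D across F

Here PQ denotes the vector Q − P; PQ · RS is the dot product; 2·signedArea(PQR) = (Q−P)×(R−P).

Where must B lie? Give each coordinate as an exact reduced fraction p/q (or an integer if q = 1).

B = (-2/25, -136/25)

1. B_x = -2/25  [E, F, B are collinear ∩ CB ⟂ EF]
2. B_y = -136/25  [E, F, B are collinear ∩ CB ⟂ EF]
   → B = (-2/25, -136/25)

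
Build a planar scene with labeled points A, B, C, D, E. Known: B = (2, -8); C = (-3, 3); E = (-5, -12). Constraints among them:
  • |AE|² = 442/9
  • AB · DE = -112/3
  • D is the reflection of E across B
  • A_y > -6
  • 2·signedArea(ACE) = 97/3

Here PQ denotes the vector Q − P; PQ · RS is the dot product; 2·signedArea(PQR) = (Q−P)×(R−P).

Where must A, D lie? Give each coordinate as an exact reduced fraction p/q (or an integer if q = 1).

1. A_x = -2  [line 15·x + -2·y + 56/3 = 0 ∩ |AE|² = 442/9]
2. A_y = -17/3  [line 15·x + -2·y + 56/3 = 0 ∩ |AE|² = 442/9]
   → A = (-2, -17/3)
3. D_x = 9  [AB · DE = -112/3 ∩ D is the reflection of E across B]
4. D_y = -4  [AB · DE = -112/3 ∩ D is the reflection of E across B]
   → D = (9, -4)

A = (-2, -17/3)
D = (9, -4)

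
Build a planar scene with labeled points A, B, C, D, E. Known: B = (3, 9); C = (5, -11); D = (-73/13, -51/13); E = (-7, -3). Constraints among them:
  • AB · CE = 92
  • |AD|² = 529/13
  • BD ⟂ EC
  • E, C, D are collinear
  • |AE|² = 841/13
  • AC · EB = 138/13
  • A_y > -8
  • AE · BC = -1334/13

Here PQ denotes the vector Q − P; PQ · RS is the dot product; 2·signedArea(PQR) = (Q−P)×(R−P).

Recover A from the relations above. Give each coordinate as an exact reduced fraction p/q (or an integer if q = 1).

1. A_x = -4/13  [AC · EB = 138/13 ∩ AB · CE = 92]
2. A_y = -97/13  [AC · EB = 138/13 ∩ AB · CE = 92]
   → A = (-4/13, -97/13)

A = (-4/13, -97/13)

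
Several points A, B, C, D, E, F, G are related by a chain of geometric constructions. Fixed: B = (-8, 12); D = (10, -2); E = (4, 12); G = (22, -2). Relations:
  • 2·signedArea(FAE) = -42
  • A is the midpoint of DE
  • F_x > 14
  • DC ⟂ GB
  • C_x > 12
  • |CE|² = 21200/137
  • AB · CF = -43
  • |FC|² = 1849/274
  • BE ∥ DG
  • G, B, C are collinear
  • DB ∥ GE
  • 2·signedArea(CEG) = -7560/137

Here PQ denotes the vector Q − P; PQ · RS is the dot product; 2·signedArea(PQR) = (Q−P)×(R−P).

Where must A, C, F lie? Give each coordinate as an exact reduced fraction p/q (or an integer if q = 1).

1. A_x = 7  [A is the midpoint of DE]
2. A_y = 5  [A is the midpoint of DE]
   → A = (7, 5)
3. C_x = 1664/137  [G, B, C are collinear ∩ DC ⟂ GB]
4. C_y = 356/137  [G, B, C are collinear ∩ DC ⟂ GB]
   → C = (1664/137, 356/137)
5. F_x = 29/2  [2·signedArea(FAE) = -42 ∩ AB · CF = -43]
6. F_y = 3/2  [2·signedArea(FAE) = -42 ∩ AB · CF = -43]
   → F = (29/2, 3/2)

A = (7, 5)
C = (1664/137, 356/137)
F = (29/2, 3/2)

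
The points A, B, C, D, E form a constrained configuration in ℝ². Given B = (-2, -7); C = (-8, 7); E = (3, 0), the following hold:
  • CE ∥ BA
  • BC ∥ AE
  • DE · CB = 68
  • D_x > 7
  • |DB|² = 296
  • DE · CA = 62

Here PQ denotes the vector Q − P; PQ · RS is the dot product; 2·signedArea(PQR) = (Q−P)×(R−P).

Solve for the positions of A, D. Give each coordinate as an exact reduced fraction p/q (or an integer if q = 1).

A = (9, -14)
D = (8, 7)

1. A_x = 9  [BC ∥ AE ∩ CE ∥ BA]
2. A_y = -14  [BC ∥ AE ∩ CE ∥ BA]
   → A = (9, -14)
3. D_x = 8  [DE · CB = 68 ∩ DE · CA = 62]
4. D_y = 7  [DE · CB = 68 ∩ DE · CA = 62]
   → D = (8, 7)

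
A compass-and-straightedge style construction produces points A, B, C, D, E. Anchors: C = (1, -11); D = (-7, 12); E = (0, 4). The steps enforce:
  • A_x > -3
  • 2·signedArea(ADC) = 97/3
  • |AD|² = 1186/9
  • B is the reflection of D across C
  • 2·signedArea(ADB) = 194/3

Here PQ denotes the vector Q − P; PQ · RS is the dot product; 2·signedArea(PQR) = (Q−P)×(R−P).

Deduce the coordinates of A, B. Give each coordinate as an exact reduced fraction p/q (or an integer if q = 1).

A = (-2, 5/3)
B = (9, -34)

1. A_x = -2  [line 23·x + 8·y + 98/3 = 0 ∩ |AD|² = 1186/9]
2. A_y = 5/3  [line 23·x + 8·y + 98/3 = 0 ∩ |AD|² = 1186/9]
   → A = (-2, 5/3)
3. B_x = 9  [2·signedArea(ADB) = 194/3 ∩ B is the reflection of D across C]
4. B_y = -34  [2·signedArea(ADB) = 194/3 ∩ B is the reflection of D across C]
   → B = (9, -34)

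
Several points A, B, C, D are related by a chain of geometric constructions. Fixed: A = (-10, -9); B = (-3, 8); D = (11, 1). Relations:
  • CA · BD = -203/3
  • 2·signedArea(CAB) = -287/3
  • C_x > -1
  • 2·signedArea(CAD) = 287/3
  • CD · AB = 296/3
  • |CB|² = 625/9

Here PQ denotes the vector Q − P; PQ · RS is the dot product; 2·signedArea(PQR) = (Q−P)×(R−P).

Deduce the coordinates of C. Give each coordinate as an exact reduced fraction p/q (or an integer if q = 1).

C = (-2/3, 0)

1. C_x = -2/3  [CD · AB = 296/3 ∩ 2·signedArea(CAD) = 287/3]
2. C_y = 0  [CD · AB = 296/3 ∩ 2·signedArea(CAD) = 287/3]
   → C = (-2/3, 0)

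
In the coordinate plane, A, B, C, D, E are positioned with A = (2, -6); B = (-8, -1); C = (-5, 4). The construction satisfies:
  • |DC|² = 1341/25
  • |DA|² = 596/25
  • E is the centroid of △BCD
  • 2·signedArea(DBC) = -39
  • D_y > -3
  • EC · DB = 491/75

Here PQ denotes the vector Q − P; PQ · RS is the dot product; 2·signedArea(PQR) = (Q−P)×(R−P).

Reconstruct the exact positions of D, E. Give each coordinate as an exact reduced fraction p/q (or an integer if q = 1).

D = (-4/5, -2)
E = (-23/5, 1/3)

1. D_x = -4/5  [line -5·x + 3·y + 2 = 0 ∩ |DA|² = 596/25]
2. D_y = -2  [line -5·x + 3·y + 2 = 0 ∩ |DA|² = 596/25]
   → D = (-4/5, -2)
3. E_x = -23/5  [E is the centroid of △BCD]
4. E_y = 1/3  [E is the centroid of △BCD]
   → E = (-23/5, 1/3)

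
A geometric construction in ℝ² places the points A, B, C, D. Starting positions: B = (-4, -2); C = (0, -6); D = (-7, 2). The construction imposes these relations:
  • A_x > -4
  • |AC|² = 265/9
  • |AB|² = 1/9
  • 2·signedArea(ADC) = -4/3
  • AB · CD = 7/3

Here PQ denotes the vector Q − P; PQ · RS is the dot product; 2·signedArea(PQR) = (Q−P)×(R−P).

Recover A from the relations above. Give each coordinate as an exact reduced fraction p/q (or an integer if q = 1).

A = (-11/3, -2)

1. A_x = -11/3  [2·signedArea(ADC) = -4/3 ∩ AB · CD = 7/3]
2. A_y = -2  [2·signedArea(ADC) = -4/3 ∩ AB · CD = 7/3]
   → A = (-11/3, -2)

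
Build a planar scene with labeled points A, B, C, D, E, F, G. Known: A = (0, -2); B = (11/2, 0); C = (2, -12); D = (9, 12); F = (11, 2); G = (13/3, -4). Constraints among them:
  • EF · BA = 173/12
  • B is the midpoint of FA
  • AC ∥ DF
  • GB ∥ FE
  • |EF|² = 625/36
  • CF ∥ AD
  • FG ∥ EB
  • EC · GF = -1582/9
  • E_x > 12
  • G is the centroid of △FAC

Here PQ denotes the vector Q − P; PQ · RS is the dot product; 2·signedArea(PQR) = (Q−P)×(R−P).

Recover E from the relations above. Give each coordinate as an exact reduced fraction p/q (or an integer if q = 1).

1. E_x = 73/6  [FG ∥ EB ∩ GB ∥ FE]
2. E_y = 6  [FG ∥ EB ∩ GB ∥ FE]
   → E = (73/6, 6)

E = (73/6, 6)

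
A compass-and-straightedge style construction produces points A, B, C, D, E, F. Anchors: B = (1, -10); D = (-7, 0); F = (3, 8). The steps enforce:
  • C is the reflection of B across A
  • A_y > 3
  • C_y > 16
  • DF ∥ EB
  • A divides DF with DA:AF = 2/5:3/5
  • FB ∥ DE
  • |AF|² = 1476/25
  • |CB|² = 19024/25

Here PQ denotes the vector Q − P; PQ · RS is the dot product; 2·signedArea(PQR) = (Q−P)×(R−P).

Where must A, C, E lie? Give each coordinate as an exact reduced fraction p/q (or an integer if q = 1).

1. A_x = -3  [A divides DF with DA:AF = 2/5:3/5]
2. A_y = 16/5  [A divides DF with DA:AF = 2/5:3/5]
   → A = (-3, 16/5)
3. C_x = -7  [C is the reflection of B across A]
4. C_y = 82/5  [C is the reflection of B across A]
   → C = (-7, 82/5)
5. E_x = -9  [DF ∥ EB ∩ FB ∥ DE]
6. E_y = -18  [DF ∥ EB ∩ FB ∥ DE]
   → E = (-9, -18)

A = (-3, 16/5)
C = (-7, 82/5)
E = (-9, -18)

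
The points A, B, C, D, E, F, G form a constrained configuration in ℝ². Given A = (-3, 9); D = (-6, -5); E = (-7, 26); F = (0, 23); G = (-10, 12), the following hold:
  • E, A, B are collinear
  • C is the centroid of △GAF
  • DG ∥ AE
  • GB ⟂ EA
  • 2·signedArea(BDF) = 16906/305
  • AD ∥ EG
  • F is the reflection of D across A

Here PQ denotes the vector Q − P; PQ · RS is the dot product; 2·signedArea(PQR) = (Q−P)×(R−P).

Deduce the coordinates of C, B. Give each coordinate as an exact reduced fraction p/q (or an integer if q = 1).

B = (-1231/305, 4088/305)
C = (-13/3, 44/3)

1. C_x = -13/3  [C is the centroid of △GAF]
2. C_y = 44/3  [C is the centroid of △GAF]
   → C = (-13/3, 44/3)
3. B_x = -1231/305  [E, A, B are collinear ∩ GB ⟂ EA]
4. B_y = 4088/305  [E, A, B are collinear ∩ GB ⟂ EA]
   → B = (-1231/305, 4088/305)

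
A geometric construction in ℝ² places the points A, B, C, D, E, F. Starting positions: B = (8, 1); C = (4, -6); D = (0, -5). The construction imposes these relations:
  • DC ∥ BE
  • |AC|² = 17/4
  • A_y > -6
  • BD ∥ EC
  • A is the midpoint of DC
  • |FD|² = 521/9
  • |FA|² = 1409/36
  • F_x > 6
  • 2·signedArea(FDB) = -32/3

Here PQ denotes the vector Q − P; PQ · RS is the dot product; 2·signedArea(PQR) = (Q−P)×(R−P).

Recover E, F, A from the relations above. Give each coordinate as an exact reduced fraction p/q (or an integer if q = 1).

1. E_x = 12  [BD ∥ EC ∩ DC ∥ BE]
2. E_y = 0  [BD ∥ EC ∩ DC ∥ BE]
   → E = (12, 0)
3. F_x = 20/3  [line -6·x + 8·y + 152/3 = 0 ∩ |FD|² = 521/9]
4. F_y = -4/3  [line -6·x + 8·y + 152/3 = 0 ∩ |FD|² = 521/9]
   → F = (20/3, -4/3)
5. A_x = 2  [A is the midpoint of DC]
6. A_y = -11/2  [A is the midpoint of DC]
   → A = (2, -11/2)

A = (2, -11/2)
E = (12, 0)
F = (20/3, -4/3)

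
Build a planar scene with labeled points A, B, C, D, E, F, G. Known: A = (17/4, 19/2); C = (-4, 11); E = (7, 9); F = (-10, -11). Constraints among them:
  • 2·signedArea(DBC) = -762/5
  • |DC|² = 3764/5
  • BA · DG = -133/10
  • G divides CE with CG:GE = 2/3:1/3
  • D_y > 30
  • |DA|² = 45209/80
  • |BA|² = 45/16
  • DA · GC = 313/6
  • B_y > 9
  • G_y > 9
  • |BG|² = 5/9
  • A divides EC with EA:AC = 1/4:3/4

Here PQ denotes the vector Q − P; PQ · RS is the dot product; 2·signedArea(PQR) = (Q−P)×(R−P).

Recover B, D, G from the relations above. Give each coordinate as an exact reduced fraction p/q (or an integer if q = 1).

1. G_x = 10/3  [G divides CE with CG:GE = 2/3:1/3]
2. G_y = 29/3  [G divides CE with CG:GE = 2/3:1/3]
   → G = (10/3, 29/3)
3. D_x = 76/5  [line 22/3·x + -4/3·y + -212/3 = 0 ∩ |DA|² = 45209/80]
4. D_y = 153/5  [line 22/3·x + -4/3·y + -212/3 = 0 ∩ |DA|² = 45209/80]
   → D = (76/5, 153/5)
5. B_x = 13/5  [BA · DG = -133/10 ∩ 2·signedArea(DBC) = -762/5]
6. B_y = 49/5  [BA · DG = -133/10 ∩ 2·signedArea(DBC) = -762/5]
   → B = (13/5, 49/5)

B = (13/5, 49/5)
D = (76/5, 153/5)
G = (10/3, 29/3)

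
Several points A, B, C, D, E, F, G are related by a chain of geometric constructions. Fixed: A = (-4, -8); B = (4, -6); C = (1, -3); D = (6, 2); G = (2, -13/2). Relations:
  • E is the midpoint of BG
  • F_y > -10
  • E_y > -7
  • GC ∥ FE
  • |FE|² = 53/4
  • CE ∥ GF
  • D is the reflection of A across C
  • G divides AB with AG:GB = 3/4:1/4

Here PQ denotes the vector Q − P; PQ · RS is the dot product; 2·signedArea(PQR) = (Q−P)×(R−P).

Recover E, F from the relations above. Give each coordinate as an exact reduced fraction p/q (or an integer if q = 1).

E = (3, -25/4)
F = (4, -39/4)

1. E_x = 3  [E is the midpoint of BG]
2. E_y = -25/4  [E is the midpoint of BG]
   → E = (3, -25/4)
3. F_x = 4  [GC ∥ FE ∩ CE ∥ GF]
4. F_y = -39/4  [GC ∥ FE ∩ CE ∥ GF]
   → F = (4, -39/4)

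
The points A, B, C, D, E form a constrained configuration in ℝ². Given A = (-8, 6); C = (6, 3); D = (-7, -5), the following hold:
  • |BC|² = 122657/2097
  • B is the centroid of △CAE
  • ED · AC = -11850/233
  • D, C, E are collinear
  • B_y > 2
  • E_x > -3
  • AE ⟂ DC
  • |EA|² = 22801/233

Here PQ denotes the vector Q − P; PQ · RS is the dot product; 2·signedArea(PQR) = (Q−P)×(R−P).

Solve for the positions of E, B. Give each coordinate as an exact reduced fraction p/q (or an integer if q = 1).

1. E_x = -656/233  [D, C, E are collinear ∩ AE ⟂ DC]
2. E_y = -565/233  [D, C, E are collinear ∩ AE ⟂ DC]
   → E = (-656/233, -565/233)
3. B_x = -374/233  [B is the centroid of △CAE]
4. B_y = 1532/699  [B is the centroid of △CAE]
   → B = (-374/233, 1532/699)

B = (-374/233, 1532/699)
E = (-656/233, -565/233)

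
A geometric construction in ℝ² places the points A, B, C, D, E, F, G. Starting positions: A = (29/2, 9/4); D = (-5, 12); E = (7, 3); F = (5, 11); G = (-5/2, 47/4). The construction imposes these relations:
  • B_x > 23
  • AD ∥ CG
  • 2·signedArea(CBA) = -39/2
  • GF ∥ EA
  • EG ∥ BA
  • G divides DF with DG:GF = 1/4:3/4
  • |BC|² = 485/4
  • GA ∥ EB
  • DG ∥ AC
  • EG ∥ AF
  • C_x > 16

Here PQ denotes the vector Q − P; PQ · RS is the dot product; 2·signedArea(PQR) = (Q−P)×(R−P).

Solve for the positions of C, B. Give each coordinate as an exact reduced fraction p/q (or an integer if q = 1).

B = (24, -13/2)
C = (17, 2)

1. C_x = 17  [AD ∥ CG ∩ DG ∥ AC]
2. C_y = 2  [AD ∥ CG ∩ DG ∥ AC]
   → C = (17, 2)
3. B_x = 24  [EG ∥ BA ∩ GA ∥ EB]
4. B_y = -13/2  [EG ∥ BA ∩ GA ∥ EB]
   → B = (24, -13/2)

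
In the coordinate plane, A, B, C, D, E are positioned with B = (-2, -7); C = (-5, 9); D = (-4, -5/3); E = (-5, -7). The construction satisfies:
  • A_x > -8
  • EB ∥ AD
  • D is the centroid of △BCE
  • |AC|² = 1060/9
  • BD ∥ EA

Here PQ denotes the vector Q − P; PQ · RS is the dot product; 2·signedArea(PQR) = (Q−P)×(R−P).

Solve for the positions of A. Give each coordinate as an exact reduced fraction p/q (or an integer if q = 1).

1. A_x = -7  [EB ∥ AD ∩ BD ∥ EA]
2. A_y = -5/3  [EB ∥ AD ∩ BD ∥ EA]
   → A = (-7, -5/3)

A = (-7, -5/3)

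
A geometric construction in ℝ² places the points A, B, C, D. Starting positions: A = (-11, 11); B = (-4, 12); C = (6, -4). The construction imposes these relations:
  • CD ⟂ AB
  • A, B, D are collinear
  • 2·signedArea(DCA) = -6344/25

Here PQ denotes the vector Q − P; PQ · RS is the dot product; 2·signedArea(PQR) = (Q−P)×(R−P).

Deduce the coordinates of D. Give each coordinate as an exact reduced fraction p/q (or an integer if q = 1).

1. D_x = 89/25  [A, B, D are collinear ∩ CD ⟂ AB]
2. D_y = 327/25  [A, B, D are collinear ∩ CD ⟂ AB]
   → D = (89/25, 327/25)

D = (89/25, 327/25)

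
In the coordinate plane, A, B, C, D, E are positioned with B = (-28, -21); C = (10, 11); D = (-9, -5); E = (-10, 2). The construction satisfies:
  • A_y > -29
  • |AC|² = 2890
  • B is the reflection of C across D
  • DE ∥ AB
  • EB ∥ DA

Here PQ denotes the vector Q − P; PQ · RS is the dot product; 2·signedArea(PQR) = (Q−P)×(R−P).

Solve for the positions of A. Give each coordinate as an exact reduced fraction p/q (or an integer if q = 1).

A = (-27, -28)

1. A_x = -27  [DE ∥ AB ∩ EB ∥ DA]
2. A_y = -28  [DE ∥ AB ∩ EB ∥ DA]
   → A = (-27, -28)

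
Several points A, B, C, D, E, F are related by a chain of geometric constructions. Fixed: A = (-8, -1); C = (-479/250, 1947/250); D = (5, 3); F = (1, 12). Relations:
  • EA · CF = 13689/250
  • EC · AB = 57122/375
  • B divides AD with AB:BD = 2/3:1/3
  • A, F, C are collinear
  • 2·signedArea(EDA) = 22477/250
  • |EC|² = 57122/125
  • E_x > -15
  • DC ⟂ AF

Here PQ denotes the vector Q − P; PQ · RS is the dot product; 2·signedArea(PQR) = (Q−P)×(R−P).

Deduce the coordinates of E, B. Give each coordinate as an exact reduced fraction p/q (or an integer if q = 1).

B = (2/3, 5/3)
E = (-3521/250, -2447/250)

1. E_x = -3521/250  [2·signedArea(EDA) = 22477/250 ∩ EA · CF = 13689/250]
2. E_y = -2447/250  [2·signedArea(EDA) = 22477/250 ∩ EA · CF = 13689/250]
   → E = (-3521/250, -2447/250)
3. B_x = 2/3  [B divides AD with AB:BD = 2/3:1/3]
4. B_y = 5/3  [B divides AD with AB:BD = 2/3:1/3]
   → B = (2/3, 5/3)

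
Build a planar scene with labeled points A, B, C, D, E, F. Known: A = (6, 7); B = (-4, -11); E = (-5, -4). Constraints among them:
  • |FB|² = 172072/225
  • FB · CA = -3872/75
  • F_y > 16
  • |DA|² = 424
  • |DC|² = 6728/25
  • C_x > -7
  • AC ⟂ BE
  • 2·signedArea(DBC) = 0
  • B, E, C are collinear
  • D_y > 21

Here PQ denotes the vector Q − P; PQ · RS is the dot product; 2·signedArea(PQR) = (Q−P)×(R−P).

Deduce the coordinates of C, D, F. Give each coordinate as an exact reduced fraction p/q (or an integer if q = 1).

C = (-158/25, 131/25)
D = (-216/25, 537/25)
F = (-94/25, 1249/75)

1. C_x = -158/25  [B, E, C are collinear ∩ AC ⟂ BE]
2. C_y = 131/25  [B, E, C are collinear ∩ AC ⟂ BE]
   → C = (-158/25, 131/25)
3. D_x = -216/25  [line -406/25·x + -58/25·y + -2262/25 = 0 ∩ |DA|² = 424]
4. D_y = 537/25  [line -406/25·x + -58/25·y + -2262/25 = 0 ∩ |DA|² = 424]
   → D = (-216/25, 537/25)
5. F_x = -94/25  [line -308/25·x + -44/25·y + -1276/75 = 0 ∩ |FB|² = 172072/225]
6. F_y = 1249/75  [line -308/25·x + -44/25·y + -1276/75 = 0 ∩ |FB|² = 172072/225]
   → F = (-94/25, 1249/75)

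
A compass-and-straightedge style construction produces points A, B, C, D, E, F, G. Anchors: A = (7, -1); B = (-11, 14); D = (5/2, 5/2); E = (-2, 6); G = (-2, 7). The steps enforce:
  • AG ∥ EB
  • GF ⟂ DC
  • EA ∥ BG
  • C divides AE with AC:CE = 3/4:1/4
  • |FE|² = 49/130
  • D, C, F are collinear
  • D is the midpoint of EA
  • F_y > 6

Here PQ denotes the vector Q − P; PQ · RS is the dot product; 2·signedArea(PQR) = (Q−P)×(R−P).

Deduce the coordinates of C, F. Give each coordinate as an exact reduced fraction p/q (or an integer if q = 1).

C = (1/4, 17/4)
F = (-323/130, 829/130)

1. C_x = 1/4  [C divides AE with AC:CE = 3/4:1/4]
2. C_y = 17/4  [C divides AE with AC:CE = 3/4:1/4]
   → C = (1/4, 17/4)
3. F_x = -323/130  [D, C, F are collinear ∩ GF ⟂ DC]
4. F_y = 829/130  [D, C, F are collinear ∩ GF ⟂ DC]
   → F = (-323/130, 829/130)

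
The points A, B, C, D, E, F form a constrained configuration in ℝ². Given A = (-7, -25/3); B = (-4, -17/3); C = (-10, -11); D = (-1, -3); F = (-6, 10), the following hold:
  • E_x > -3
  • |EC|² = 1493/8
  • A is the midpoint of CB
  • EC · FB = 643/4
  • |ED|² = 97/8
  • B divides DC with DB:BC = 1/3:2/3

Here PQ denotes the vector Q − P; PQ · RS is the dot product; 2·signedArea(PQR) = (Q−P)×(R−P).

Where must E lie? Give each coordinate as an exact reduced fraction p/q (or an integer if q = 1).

1. E_x = -9/4  [line -2·x + 47/3·y + -101/12 = 0 ∩ |EC|² = 1493/8]
2. E_y = 1/4  [line -2·x + 47/3·y + -101/12 = 0 ∩ |EC|² = 1493/8]
   → E = (-9/4, 1/4)

E = (-9/4, 1/4)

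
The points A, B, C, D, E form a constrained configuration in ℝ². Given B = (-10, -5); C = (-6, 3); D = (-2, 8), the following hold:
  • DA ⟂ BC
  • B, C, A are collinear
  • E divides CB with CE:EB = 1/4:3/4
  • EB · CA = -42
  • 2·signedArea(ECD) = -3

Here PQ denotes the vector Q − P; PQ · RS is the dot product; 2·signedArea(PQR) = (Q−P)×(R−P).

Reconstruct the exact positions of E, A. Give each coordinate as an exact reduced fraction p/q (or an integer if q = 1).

1. E_x = -7  [E divides CB with CE:EB = 1/4:3/4]
2. E_y = 1  [E divides CB with CE:EB = 1/4:3/4]
   → E = (-7, 1)
3. A_x = -16/5  [B, C, A are collinear ∩ DA ⟂ BC]
4. A_y = 43/5  [B, C, A are collinear ∩ DA ⟂ BC]
   → A = (-16/5, 43/5)

A = (-16/5, 43/5)
E = (-7, 1)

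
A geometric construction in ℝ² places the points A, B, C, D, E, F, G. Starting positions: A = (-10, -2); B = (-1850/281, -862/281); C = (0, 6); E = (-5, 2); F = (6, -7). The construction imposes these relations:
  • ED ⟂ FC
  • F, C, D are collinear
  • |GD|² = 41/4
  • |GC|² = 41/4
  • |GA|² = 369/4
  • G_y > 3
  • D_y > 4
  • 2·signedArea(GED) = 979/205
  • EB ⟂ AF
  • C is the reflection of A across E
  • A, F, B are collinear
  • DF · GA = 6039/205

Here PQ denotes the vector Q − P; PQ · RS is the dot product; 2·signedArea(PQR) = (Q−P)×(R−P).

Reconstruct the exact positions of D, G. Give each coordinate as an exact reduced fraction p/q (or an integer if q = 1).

D = (132/205, 944/205)
G = (-5/2, 4)

1. D_x = 132/205  [F, C, D are collinear ∩ ED ⟂ FC]
2. D_y = 944/205  [F, C, D are collinear ∩ ED ⟂ FC]
   → D = (132/205, 944/205)
3. G_x = -5/2  [line -534/205·x + 1157/205·y + -5963/205 = 0 ∩ |GA|² = 369/4]
4. G_y = 4  [line -534/205·x + 1157/205·y + -5963/205 = 0 ∩ |GA|² = 369/4]
   → G = (-5/2, 4)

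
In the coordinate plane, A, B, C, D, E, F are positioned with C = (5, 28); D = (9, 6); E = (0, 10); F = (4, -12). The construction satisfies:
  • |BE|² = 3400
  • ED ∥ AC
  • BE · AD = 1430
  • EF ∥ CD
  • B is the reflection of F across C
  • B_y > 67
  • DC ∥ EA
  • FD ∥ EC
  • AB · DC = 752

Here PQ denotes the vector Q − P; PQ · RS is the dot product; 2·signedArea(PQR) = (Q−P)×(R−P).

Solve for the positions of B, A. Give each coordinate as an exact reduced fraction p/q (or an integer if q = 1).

1. B_x = 6  [B is the reflection of F across C]
2. B_y = 68  [B is the reflection of F across C]
   → B = (6, 68)
3. A_x = -4  [ED ∥ AC ∩ DC ∥ EA]
4. A_y = 32  [ED ∥ AC ∩ DC ∥ EA]
   → A = (-4, 32)

A = (-4, 32)
B = (6, 68)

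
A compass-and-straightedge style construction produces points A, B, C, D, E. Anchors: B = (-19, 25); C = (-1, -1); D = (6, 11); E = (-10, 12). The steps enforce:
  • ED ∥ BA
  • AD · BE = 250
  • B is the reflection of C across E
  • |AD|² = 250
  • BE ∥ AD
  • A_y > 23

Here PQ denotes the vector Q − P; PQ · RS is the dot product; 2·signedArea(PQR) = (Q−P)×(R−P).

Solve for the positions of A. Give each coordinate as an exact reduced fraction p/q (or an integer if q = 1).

1. A_x = -3  [BE ∥ AD ∩ ED ∥ BA]
2. A_y = 24  [BE ∥ AD ∩ ED ∥ BA]
   → A = (-3, 24)

A = (-3, 24)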